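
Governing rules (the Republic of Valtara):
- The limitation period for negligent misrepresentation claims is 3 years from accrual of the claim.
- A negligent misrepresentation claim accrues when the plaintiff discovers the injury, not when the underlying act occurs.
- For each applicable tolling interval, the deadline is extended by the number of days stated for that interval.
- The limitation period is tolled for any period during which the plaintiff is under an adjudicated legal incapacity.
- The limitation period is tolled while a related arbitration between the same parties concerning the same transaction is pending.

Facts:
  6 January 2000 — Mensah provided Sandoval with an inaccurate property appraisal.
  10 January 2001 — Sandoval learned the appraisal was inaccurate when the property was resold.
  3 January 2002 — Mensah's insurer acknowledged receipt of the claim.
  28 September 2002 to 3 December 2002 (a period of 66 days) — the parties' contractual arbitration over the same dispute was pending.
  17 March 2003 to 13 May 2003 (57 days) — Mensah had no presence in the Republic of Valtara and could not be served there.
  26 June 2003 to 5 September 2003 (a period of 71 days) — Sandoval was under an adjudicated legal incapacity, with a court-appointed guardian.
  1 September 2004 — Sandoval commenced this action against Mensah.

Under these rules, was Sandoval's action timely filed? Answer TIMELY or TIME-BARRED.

Accrual is tied to discovery, so the period began on 10 January 2001 rather than on 6 January 2000 when the act occurred.
Adding the 3 years base period to 10 January 2001 gives a deadline of 10 January 2004, before any tolling.
Because the pending related arbitration ran from 28 September 2002 to 3 December 2002, the deadline is extended by 66 days to 16 March 2004.
The period was tolled for 71 days by the plaintiff's legal incapacity (26 June 2003 to 5 September 2003), pushing the deadline to 26 May 2004.
Although the defendant's absence ran from 17 March 2003 to 13 May 2003, the stated rules do not make that a tolling event, so it is disregarded.
The other events in the timeline have no effect on the limitation period under the stated rules.
Filing on 1 September 2004 missed the 26 May 2004 deadline — the action is time-barred.

TIME-BARRED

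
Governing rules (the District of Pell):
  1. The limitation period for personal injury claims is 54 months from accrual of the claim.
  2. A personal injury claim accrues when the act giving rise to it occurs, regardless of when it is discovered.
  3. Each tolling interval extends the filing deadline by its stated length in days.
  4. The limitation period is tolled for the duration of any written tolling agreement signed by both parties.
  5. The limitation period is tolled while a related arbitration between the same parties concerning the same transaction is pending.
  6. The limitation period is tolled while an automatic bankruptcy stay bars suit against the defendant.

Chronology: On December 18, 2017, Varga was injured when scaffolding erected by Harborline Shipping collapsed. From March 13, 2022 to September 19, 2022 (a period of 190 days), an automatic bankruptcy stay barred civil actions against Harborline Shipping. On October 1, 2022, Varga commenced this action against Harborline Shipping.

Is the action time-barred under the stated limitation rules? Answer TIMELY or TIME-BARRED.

The limitation period began to run on December 18, 2017.
54 months from December 18, 2017 is June 18, 2022.
The period was tolled for 190 days by the automatic bankruptcy stay (March 13, 2022 to September 19, 2022), pushing the deadline to December 25, 2022.
Varga filed on October 1, 2022, before the December 25, 2022 deadline, so the action is timely.

TIMELY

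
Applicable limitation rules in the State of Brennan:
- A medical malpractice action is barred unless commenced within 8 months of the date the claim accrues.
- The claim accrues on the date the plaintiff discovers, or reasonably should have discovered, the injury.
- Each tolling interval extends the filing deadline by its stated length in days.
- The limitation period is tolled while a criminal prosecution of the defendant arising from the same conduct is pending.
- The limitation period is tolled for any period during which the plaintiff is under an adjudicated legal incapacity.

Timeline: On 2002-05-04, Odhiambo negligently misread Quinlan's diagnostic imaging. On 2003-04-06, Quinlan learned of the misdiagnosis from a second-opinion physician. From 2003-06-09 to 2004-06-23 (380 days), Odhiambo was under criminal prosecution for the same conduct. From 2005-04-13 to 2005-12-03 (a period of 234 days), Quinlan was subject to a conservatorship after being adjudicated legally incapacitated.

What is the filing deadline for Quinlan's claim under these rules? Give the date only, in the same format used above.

2004-12-20

The claim did not accrue until Quinlan discovered the injury on 2003-04-06; the 2002-05-04 act date does not start the clock under the stated rule.
Adding the 8 months base period to 2003-04-06 gives a deadline of 2003-12-06, before any tolling.
The period was tolled for 380 days by the pending criminal prosecution (2003-06-09 to 2004-06-23), pushing the deadline to 2004-12-20.
The plaintiff's legal incapacity from 2005-04-13 to 2005-12-03 began after the period had already run on 2004-12-20, so it has no tolling effect.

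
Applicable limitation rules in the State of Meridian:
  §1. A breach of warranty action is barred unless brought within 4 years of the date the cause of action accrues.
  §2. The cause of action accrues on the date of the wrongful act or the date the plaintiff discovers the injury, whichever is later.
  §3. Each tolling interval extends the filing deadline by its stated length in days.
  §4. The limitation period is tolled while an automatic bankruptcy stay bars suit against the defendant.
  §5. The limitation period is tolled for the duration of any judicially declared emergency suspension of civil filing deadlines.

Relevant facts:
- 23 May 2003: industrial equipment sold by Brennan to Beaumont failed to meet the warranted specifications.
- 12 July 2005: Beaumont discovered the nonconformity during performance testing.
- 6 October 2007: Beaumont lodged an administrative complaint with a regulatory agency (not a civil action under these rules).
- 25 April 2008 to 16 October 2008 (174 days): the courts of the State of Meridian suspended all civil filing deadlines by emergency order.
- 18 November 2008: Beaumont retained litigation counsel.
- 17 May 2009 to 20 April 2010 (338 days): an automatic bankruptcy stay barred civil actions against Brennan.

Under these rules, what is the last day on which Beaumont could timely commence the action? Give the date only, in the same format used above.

Taking the later of the act (23 May 2003) and discovery (12 July 2005), the claim accrued on 12 July 2005.
Adding the 4 years base period to 12 July 2005 gives a deadline of 12 July 2009, before any tolling.
The emergency suspension of filing deadlines from 25 April 2008 to 16 October 2008 tolled the period for 174 days, extending the deadline to 2 January 2010.
The automatic bankruptcy stay from 17 May 2009 to 20 April 2010 tolled the period for 338 days, extending the deadline to 6 December 2010.
The other events in the timeline have no effect on the limitation period under the stated rules.

6 December 2010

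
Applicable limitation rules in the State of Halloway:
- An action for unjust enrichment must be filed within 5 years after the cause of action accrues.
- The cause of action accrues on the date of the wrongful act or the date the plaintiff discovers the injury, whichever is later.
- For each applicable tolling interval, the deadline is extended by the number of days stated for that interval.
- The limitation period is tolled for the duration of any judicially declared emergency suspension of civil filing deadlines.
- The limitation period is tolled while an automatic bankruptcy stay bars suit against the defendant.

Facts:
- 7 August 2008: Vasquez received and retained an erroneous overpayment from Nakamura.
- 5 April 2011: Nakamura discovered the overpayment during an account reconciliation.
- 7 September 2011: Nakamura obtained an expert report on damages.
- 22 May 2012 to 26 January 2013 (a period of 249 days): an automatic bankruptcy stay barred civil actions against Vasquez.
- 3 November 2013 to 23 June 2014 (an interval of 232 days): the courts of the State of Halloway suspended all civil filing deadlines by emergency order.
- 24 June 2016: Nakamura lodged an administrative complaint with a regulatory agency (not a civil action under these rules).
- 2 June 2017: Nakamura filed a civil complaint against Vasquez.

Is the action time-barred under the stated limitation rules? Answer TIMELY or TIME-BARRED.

Taking the later of the act (7 August 2008) and discovery (5 April 2011), the claim accrued on 5 April 2011.
The untolled deadline — 5 years after 5 April 2011 — is 5 April 2016.
The period was tolled for 249 days by the automatic bankruptcy stay (22 May 2012 to 26 January 2013), pushing the deadline to 10 December 2016.
The emergency suspension of filing deadlines from 3 November 2013 to 23 June 2014 tolled the period for 232 days, extending the deadline to 30 July 2017.
None of the other events listed affects the running of the period under the stated rules.
Nakamura filed on 2 June 2017, before the 30 July 2017 deadline, so the action is timely.

TIMELY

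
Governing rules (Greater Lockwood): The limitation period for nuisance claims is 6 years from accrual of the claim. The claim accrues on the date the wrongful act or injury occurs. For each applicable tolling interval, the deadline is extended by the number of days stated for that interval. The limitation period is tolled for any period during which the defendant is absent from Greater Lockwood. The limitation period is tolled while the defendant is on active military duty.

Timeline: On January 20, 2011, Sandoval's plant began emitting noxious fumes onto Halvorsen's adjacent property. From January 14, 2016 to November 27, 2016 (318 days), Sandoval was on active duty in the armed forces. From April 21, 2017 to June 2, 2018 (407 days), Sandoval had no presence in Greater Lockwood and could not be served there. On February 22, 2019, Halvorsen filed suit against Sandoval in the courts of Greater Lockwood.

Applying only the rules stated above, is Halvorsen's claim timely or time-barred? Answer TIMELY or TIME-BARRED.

TIME-BARRED

The claim accrued on January 20, 2011, the date of the act.
Adding the 6 years base period to January 20, 2011 gives a deadline of January 20, 2017, before any tolling.
The period was tolled for 318 days by the defendant's active military service (January 14, 2016 to November 27, 2016), pushing the deadline to December 4, 2017.
Because the defendant's absence from the jurisdiction ran from April 21, 2017 to June 2, 2018, the deadline is extended by 407 days to January 15, 2019.
Halvorsen filed on February 22, 2019, after the January 15, 2019 deadline, so the action is time-barred.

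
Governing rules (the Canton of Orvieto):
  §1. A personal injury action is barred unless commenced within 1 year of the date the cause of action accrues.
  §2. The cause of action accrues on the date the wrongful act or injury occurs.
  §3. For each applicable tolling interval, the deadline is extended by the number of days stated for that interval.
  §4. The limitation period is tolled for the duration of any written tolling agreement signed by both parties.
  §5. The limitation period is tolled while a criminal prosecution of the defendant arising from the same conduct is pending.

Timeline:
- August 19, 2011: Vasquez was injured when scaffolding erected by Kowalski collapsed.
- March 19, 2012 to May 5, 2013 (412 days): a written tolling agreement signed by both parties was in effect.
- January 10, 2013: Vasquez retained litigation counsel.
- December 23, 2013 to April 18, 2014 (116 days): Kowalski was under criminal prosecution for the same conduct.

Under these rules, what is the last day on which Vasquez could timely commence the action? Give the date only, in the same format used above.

October 5, 2013

The cause of action accrued on August 19, 2011, the date of the act.
1 year from August 19, 2011 is August 19, 2012.
Because the written tolling agreement ran from March 19, 2012 to May 5, 2013, the deadline is extended by 412 days to October 5, 2013.
By the time the pending criminal prosecution began on December 23, 2013, the limitation period had already expired on October 5, 2013; that interval cannot revive it.
The other events in the timeline have no effect on the limitation period under the stated rules.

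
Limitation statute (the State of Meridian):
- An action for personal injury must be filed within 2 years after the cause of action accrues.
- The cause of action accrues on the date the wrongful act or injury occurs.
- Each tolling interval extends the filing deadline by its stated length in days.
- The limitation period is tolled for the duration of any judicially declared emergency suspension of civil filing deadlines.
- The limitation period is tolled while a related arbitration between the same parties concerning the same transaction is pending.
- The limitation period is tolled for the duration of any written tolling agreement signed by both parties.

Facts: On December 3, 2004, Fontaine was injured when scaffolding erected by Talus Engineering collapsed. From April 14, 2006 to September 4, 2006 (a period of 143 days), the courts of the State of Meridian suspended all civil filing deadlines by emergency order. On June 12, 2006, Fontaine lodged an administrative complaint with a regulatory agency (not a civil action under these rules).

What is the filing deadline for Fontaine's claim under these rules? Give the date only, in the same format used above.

The limitation period began to run on December 3, 2004.
Adding the 2 years base period to December 3, 2004 gives a deadline of December 3, 2006, before any tolling.
The emergency suspension of filing deadlines from April 14, 2006 to September 4, 2006 tolled the period for 143 days, extending the deadline to April 25, 2007.
The other events in the timeline have no effect on the limitation period under the stated rules.

April 25, 2007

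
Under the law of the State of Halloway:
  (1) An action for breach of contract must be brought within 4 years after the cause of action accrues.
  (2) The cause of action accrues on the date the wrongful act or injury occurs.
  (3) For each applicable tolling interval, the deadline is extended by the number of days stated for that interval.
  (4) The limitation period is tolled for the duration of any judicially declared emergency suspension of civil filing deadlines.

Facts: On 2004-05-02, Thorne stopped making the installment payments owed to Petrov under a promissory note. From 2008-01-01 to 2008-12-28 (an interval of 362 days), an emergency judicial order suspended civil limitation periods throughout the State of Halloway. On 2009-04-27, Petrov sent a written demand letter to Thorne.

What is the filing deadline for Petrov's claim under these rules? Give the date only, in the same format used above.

2009-04-29

The limitation period began to run on 2004-05-02.
Adding the 4 years base period to 2004-05-02 gives a deadline of 2008-05-02, before any tolling.
Because the emergency suspension of filing deadlines ran from 2008-01-01 to 2008-12-28, the deadline is extended by 362 days to 2009-04-29.
Nothing else in the chronology tolls or restarts the period.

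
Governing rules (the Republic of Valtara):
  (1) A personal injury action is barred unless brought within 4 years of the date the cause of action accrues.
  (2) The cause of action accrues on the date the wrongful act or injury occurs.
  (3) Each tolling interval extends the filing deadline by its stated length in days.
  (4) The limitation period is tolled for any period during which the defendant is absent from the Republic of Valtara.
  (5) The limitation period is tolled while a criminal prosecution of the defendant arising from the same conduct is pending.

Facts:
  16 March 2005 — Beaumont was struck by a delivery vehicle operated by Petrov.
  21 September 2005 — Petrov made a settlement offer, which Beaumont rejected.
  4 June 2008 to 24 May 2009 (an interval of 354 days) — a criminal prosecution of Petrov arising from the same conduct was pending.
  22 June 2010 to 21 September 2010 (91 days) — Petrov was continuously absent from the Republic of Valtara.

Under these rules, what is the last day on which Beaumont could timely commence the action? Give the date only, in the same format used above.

5 March 2010

The cause of action accrued on 16 March 2005, the date of the act.
4 years from 16 March 2005 is 16 March 2009.
The period was tolled for 354 days by the pending criminal prosecution (4 June 2008 to 24 May 2009), pushing the deadline to 5 March 2010.
The defendant's absence from the jurisdiction from 22 June 2010 to 21 September 2010 began after the period had already run on 5 March 2010, so it has no tolling effect.
The other events in the timeline have no effect on the limitation period under the stated rules.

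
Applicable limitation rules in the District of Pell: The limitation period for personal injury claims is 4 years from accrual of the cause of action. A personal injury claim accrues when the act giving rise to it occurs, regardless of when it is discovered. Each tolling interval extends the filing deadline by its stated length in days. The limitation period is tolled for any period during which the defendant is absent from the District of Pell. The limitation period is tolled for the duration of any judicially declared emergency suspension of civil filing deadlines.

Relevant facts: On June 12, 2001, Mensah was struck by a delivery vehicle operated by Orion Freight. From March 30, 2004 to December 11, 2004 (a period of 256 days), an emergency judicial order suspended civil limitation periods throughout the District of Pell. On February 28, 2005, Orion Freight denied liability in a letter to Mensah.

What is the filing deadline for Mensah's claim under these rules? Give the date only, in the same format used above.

February 23, 2006

The cause of action accrued on June 12, 2001, the date of the act.
4 years from June 12, 2001 is June 12, 2005.
The emergency suspension of filing deadlines from March 30, 2004 to December 11, 2004 tolled the period for 256 days, extending the deadline to February 23, 2006.
The other events in the timeline have no effect on the limitation period under the stated rules.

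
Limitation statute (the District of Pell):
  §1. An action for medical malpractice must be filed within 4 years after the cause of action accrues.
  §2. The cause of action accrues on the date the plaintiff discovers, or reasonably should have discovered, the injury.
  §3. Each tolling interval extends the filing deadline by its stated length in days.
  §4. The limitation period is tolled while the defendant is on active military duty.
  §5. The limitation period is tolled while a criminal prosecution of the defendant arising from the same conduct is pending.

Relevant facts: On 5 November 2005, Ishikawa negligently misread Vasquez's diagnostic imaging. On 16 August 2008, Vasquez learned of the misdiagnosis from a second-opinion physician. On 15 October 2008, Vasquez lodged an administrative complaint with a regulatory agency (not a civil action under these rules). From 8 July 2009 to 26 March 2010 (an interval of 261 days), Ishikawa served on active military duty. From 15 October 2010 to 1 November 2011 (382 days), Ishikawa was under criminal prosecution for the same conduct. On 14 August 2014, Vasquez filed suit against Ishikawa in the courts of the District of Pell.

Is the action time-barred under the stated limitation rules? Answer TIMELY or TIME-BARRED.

TIME-BARRED

Accrual is tied to discovery, so the period began on 16 August 2008 rather than on 5 November 2005 when the act occurred.
The untolled deadline — 4 years after 16 August 2008 — is 16 August 2012.
Because the defendant's active military service ran from 8 July 2009 to 26 March 2010, the deadline is extended by 261 days to 4 May 2013.
The period was tolled for 382 days by the pending criminal prosecution (15 October 2010 to 1 November 2011), pushing the deadline to 21 May 2014.
The other events in the timeline have no effect on the limitation period under the stated rules.
Filing on 14 August 2014 missed the 21 May 2014 deadline — the action is time-barred.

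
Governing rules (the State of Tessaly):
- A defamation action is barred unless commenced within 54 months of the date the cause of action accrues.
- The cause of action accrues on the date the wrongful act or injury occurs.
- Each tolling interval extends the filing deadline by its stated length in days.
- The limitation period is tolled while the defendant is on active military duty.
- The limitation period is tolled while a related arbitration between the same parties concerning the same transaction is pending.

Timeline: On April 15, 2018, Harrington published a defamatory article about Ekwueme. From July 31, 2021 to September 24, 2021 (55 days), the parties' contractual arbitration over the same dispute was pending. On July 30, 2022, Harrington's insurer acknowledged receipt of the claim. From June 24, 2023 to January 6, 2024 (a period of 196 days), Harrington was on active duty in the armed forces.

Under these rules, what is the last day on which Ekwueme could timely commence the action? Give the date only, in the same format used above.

December 9, 2022

The claim accrued on April 15, 2018, when the wrongful act occurred.
54 months from April 15, 2018 is October 15, 2022.
The pending related arbitration from July 31, 2021 to September 24, 2021 tolled the period for 55 days, extending the deadline to December 9, 2022.
The defendant's active military service from June 24, 2023 to January 6, 2024 began after the period had already run on December 9, 2022, so it has no tolling effect.
Nothing else in the chronology tolls or restarts the period.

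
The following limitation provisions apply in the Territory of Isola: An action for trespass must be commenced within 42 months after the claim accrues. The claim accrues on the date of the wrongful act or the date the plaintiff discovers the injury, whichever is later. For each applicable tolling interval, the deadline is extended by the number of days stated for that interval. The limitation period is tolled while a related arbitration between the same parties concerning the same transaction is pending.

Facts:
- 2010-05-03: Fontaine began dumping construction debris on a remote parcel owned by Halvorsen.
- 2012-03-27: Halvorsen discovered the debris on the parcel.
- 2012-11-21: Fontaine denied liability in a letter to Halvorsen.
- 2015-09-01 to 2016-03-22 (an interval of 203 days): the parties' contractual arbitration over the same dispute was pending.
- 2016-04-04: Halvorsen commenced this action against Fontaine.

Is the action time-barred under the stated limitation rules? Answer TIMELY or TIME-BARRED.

TIMELY

Taking the later of the act (2010-05-03) and discovery (2012-03-27), the claim accrued on 2012-03-27.
42 months from 2012-03-27 is 2015-09-27.
The pending related arbitration from 2015-09-01 to 2016-03-22 tolled the period for 203 days, extending the deadline to 2016-04-17.
Nothing else in the chronology tolls or restarts the period.
The 2016-04-04 filing precedes the 2016-04-17 deadline; the claim is timely.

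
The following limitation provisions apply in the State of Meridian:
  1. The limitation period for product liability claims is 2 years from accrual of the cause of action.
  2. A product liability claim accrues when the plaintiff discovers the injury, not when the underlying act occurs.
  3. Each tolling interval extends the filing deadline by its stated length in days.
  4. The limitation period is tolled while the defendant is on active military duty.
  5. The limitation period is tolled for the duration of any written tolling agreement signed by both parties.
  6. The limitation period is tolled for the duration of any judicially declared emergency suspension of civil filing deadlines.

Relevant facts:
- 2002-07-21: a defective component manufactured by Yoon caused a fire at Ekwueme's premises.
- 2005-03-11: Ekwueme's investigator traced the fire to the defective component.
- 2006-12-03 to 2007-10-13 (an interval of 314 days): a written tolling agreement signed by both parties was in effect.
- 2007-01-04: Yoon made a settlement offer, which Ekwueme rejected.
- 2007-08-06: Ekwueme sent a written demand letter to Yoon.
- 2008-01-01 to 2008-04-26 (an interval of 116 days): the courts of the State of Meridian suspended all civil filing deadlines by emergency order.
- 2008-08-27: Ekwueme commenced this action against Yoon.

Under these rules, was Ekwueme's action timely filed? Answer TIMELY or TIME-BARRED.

TIME-BARRED

The claim did not accrue until Ekwueme discovered the injury on 2005-03-11; the 2002-07-21 act date does not start the clock under the stated rule.
Adding the 2 years base period to 2005-03-11 gives a deadline of 2007-03-11, before any tolling.
Because the written tolling agreement ran from 2006-12-03 to 2007-10-13, the deadline is extended by 314 days to 2008-01-19.
The period was tolled for 116 days by the emergency suspension of filing deadlines (2008-01-01 to 2008-04-26), pushing the deadline to 2008-05-14.
The other events in the timeline have no effect on the limitation period under the stated rules.
Ekwueme filed on 2008-08-27, after the 2008-05-14 deadline, so the action is time-barred.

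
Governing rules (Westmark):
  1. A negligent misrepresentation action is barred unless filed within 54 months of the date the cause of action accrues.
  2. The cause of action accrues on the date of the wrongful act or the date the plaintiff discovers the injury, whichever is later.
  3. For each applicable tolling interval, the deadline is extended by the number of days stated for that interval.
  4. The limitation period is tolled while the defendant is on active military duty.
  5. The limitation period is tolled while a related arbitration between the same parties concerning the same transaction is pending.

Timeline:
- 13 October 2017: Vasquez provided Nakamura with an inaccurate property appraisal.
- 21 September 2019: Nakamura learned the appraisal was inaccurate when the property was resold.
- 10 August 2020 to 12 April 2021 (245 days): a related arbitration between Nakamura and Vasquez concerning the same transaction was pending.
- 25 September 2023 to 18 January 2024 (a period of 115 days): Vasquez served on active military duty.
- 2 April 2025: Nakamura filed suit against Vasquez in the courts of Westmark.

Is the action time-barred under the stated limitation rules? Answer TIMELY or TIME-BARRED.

Because discovery on 21 September 2019 post-dates the 13 October 2017 act, accrual under the later-of rule falls on 21 September 2019.
Adding the 54 months base period to 21 September 2019 gives a deadline of 21 March 2024, before any tolling.
Because the pending related arbitration ran from 10 August 2020 to 12 April 2021, the deadline is extended by 245 days to 21 November 2024.
The defendant's active military service from 25 September 2023 to 18 January 2024 tolled the period for 115 days, extending the deadline to 16 March 2025.
The 2 April 2025 filing falls after the 16 March 2025 deadline; the claim is time-barred.

TIME-BARRED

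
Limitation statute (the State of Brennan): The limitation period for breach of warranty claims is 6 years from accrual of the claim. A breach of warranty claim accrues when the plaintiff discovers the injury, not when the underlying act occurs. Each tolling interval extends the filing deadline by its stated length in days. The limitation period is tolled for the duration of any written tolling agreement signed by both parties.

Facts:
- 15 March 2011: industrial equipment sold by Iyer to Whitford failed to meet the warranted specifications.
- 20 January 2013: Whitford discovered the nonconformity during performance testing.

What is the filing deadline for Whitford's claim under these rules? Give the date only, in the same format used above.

Under the discovery rule, the claim accrued on 20 January 2013, when Whitford discovered the injury — not on the 15 March 2011 date of the underlying act.
Adding the 6 years base period to 20 January 2013 gives a deadline of 20 January 2019, before any tolling.

20 January 2019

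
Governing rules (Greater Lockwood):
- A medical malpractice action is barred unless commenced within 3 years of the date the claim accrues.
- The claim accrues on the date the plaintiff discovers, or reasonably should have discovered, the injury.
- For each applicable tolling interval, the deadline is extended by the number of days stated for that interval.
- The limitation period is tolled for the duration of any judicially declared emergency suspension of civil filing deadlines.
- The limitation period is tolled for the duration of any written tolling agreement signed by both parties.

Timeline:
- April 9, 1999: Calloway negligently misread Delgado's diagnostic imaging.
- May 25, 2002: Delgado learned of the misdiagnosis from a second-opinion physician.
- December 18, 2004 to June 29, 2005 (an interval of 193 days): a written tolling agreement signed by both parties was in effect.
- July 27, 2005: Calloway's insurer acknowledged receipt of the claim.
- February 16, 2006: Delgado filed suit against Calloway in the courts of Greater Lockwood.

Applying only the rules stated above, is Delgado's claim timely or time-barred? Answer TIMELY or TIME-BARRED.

Accrual is tied to discovery, so the period began on May 25, 2002 rather than on April 9, 1999 when the act occurred.
The untolled deadline — 3 years after May 25, 2002 — is May 25, 2005.
The written tolling agreement from December 18, 2004 to June 29, 2005 tolled the period for 193 days, extending the deadline to December 4, 2005.
None of the other events listed affects the running of the period under the stated rules.
Delgado filed on February 16, 2006, after the December 4, 2005 deadline, so the action is time-barred.

TIME-BARRED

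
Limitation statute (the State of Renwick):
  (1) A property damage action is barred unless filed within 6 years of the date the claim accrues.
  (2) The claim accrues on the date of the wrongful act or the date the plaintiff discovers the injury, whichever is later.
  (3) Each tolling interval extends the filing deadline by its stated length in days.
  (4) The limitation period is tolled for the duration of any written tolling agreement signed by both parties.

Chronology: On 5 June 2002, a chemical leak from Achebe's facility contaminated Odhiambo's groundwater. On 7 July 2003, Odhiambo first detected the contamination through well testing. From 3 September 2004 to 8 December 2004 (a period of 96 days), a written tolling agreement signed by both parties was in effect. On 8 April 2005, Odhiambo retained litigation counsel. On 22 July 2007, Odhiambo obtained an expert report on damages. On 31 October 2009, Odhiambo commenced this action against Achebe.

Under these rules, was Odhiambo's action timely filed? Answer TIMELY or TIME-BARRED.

TIME-BARRED

Because discovery on 7 July 2003 post-dates the 5 June 2002 act, accrual under the later-of rule falls on 7 July 2003.
Adding the 6 years base period to 7 July 2003 gives a deadline of 7 July 2009, before any tolling.
The period was tolled for 96 days by the written tolling agreement (3 September 2004 to 8 December 2004), pushing the deadline to 11 October 2009.
The other events in the timeline have no effect on the limitation period under the stated rules.
Filing on 31 October 2009 missed the 11 October 2009 deadline — the action is time-barred.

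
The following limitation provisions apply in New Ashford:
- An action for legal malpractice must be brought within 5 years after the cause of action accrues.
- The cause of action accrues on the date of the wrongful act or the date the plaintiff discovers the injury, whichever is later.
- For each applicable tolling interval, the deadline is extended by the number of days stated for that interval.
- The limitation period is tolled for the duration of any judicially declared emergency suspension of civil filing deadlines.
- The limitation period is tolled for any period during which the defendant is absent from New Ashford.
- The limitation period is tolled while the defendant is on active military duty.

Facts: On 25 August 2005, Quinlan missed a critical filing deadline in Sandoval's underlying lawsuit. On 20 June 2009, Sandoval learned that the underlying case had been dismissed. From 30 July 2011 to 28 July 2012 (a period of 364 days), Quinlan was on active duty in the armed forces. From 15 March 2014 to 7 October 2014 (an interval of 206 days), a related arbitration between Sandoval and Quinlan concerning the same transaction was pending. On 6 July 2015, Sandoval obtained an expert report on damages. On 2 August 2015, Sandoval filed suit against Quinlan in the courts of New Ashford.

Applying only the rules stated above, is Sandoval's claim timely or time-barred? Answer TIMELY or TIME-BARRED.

TIME-BARRED

The claim accrued on 20 June 2009 — the later of the 25 August 2005 act and the 20 June 2009 discovery.
Adding the 5 years base period to 20 June 2009 gives a deadline of 20 June 2014, before any tolling.
The period was tolled for 364 days by the defendant's active military service (30 July 2011 to 28 July 2012), pushing the deadline to 19 June 2015.
Although a pending arbitration ran from 15 March 2014 to 7 October 2014, the stated rules do not make that a tolling event, so it is disregarded.
The other events in the timeline have no effect on the limitation period under the stated rules.
Sandoval filed on 2 August 2015, after the 19 June 2015 deadline, so the action is time-barred.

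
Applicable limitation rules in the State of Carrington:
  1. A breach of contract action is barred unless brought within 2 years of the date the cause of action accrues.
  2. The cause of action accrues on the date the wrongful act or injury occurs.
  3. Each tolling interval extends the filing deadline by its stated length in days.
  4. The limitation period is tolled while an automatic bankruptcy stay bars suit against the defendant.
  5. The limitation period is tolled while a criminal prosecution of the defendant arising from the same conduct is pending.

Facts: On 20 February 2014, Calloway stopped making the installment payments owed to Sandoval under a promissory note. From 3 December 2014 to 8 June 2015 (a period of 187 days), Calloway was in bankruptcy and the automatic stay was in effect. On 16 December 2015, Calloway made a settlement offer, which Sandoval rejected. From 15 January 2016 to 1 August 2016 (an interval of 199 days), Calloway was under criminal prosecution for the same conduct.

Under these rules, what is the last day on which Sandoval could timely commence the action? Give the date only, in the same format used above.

The claim accrued on 20 February 2014, when the wrongful act occurred.
2 years from 20 February 2014 is 20 February 2016.
Because the automatic bankruptcy stay ran from 3 December 2014 to 8 June 2015, the deadline is extended by 187 days to 25 August 2016.
The period was tolled for 199 days by the pending criminal prosecution (15 January 2016 to 1 August 2016), pushing the deadline to 12 March 2017.
Nothing else in the chronology tolls or restarts the period.

12 March 2017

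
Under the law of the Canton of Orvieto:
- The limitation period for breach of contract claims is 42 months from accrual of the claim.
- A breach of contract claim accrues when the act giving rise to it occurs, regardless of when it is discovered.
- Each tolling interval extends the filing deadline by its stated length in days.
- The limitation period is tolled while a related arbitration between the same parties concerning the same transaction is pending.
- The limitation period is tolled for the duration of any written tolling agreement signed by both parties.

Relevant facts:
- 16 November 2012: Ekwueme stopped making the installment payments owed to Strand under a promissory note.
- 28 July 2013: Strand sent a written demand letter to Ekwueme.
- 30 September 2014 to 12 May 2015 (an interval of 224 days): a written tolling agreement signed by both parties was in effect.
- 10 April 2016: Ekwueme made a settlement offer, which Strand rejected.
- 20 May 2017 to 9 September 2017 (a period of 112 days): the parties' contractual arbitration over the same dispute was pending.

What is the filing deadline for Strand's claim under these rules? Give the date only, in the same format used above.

The claim accrued on 16 November 2012, when the wrongful act occurred.
42 months from 16 November 2012 is 16 May 2016.
The period was tolled for 224 days by the written tolling agreement (30 September 2014 to 12 May 2015), pushing the deadline to 26 December 2016.
By the time the pending related arbitration began on 20 May 2017, the limitation period had already expired on 26 December 2016; that interval cannot revive it.
None of the other events listed affects the running of the period under the stated rules.

26 December 2016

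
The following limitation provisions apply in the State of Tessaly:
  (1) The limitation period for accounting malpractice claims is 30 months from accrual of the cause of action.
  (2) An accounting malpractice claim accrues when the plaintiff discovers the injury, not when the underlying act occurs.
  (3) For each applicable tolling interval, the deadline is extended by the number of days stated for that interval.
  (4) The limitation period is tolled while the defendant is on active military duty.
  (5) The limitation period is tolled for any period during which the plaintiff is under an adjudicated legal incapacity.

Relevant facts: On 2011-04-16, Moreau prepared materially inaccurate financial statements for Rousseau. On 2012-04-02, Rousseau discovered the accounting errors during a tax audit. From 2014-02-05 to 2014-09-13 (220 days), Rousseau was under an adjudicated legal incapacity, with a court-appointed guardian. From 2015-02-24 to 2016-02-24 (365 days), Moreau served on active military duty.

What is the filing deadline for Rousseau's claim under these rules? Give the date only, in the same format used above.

2016-05-09

Under the discovery rule, the claim accrued on 2012-04-02, when Rousseau discovered the injury — not on the 2011-04-16 date of the underlying act.
Adding the 30 months base period to 2012-04-02 gives a deadline of 2014-10-02, before any tolling.
The period was tolled for 220 days by the plaintiff's legal incapacity (2014-02-05 to 2014-09-13), pushing the deadline to 2015-05-10.
The defendant's active military service from 2015-02-24 to 2016-02-24 tolled the period for 365 days, extending the deadline to 2016-05-09.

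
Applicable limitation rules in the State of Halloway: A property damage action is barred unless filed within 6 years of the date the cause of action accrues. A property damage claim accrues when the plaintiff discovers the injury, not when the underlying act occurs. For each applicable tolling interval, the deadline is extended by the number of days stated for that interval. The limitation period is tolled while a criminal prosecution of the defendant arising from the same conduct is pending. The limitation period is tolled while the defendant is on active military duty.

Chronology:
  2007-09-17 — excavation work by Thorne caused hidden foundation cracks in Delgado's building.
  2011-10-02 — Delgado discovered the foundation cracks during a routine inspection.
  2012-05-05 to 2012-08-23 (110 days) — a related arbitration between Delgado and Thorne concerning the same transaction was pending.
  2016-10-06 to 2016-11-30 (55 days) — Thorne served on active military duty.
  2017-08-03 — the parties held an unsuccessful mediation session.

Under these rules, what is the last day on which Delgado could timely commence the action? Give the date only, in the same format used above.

Under the discovery rule, the claim accrued on 2011-10-02, when Delgado discovered the injury — not on the 2007-09-17 date of the underlying act.
Adding the 6 years base period to 2011-10-02 gives a deadline of 2017-10-02, before any tolling.
The period was tolled for 55 days by the defendant's active military service (2016-10-06 to 2016-11-30), pushing the deadline to 2017-11-26.
Although a pending arbitration ran from 2012-05-05 to 2012-08-23, the stated rules do not make that a tolling event, so it is disregarded.
Nothing else in the chronology tolls or restarts the period.

2017-11-26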